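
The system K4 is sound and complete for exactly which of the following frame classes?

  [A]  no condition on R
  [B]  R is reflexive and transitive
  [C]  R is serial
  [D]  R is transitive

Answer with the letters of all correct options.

D

(A) this class determines K, not K4.
(B) this class determines S4, not K4.
(C) this class determines D, not K4.
(D) K4 is sound and complete for exactly this class.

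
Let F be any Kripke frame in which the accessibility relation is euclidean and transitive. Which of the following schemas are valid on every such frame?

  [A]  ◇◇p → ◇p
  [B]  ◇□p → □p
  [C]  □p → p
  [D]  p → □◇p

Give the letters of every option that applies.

A, B

(A) ◇◇p → ◇p is the dual of axiom 4, which corresponds to transitivity. Every such R is transitive — valid.
(B) ◇□p → □p is the dual of axiom 5, which corresponds to the euclidean property. Every such R is euclidean — valid.
(C) axiom T: valid iff R is reflexive. Such an R need not be reflexive — not valid.
(D) p → □◇p is axiom B, which corresponds to symmetry. Such an R need not be symmetric — not valid.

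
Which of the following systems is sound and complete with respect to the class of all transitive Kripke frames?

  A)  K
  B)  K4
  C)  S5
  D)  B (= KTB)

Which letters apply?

(A) K is determined by the class of arbitrary frames.
(B) K4 is determined by exactly this class.
(C) S5 is determined by the class of reflexive, symmetric, and transitive frames.
(D) B (= KTB) is determined by the class of reflexive and symmetric frames.

B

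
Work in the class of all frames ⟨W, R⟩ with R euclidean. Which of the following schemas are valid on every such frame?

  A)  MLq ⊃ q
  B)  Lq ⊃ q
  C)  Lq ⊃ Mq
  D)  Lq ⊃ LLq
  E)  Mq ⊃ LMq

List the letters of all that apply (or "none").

E

(A) MLq ⊃ q (the dual of axiom B) characterises the symmetric frames. Such an R need not be symmetric — not valid.
(B) Lq ⊃ q (axiom T) characterises the reflexive frames. Such an R need not be reflexive — not valid.
(C) axiom D: valid iff R is serial. Such an R need not be serial — not valid.
(D) Lq ⊃ LLq is axiom 4; it is valid on a frame exactly when R is transitive. Such an R need not be transitive, so not valid.
(E) Mq ⊃ LMq is axiom 5; it is valid on a frame exactly when R is euclidean. Every such R is euclidean, so valid.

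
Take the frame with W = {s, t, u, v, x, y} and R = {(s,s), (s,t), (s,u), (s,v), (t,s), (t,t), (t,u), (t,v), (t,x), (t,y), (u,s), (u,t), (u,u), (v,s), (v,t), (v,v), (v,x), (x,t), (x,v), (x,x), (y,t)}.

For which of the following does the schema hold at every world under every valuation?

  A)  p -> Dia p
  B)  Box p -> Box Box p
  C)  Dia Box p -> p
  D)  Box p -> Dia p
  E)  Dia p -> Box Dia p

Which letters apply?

R is not reflexive: not y R y.
R is symmetric: every R-edge is matched by its reverse.
R is not transitive: s R t and t R x but not s R x.
R is not euclidean: s R u and s R v but not u R v.
R is serial: every world has an R-successor.
(A) p -> Dia p is the dual of axiom T; it is valid on a frame exactly when R is reflexive. R is not reflexive, so not valid.
(B) Box p -> Box Box p (axiom 4) characterises the transitive frames. R is not transitive — not valid.
(C) Dia Box p -> p is the dual of axiom B; it is valid on a frame exactly when R is symmetric. R is symmetric, so valid.
(D) Box p -> Dia p (axiom D) characterises the serial frames. R is serial — valid.
(E) axiom 5: valid iff R is euclidean. R is not euclidean — not valid.

C, D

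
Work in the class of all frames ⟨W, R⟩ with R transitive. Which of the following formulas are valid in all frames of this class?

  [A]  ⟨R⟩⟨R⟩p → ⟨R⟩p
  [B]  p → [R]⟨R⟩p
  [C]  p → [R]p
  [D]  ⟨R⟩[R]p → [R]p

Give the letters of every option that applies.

A

(A) ⟨R⟩⟨R⟩p → ⟨R⟩p is the dual of axiom 4, which corresponds to transitivity. Every such R is transitive — valid.
(B) axiom B: valid iff R is symmetric. Such an R need not be symmetric — not valid.
(C) p → [R]p is valid only on frames where every R-edge is a self-loop. Such an R need not be a subset of the identity — not valid.
(D) ⟨R⟩[R]p → [R]p is the dual of axiom 5, which corresponds to the euclidean property. Such an R need not be euclidean — not valid.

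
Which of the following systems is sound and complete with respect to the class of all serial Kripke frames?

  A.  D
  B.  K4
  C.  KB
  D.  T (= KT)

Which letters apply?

(A) D is determined by exactly this class.
(B) K4 is determined by the class of transitive frames.
(C) KB is determined by the class of symmetric frames.
(D) T (= KT) is determined by the class of reflexive frames.

A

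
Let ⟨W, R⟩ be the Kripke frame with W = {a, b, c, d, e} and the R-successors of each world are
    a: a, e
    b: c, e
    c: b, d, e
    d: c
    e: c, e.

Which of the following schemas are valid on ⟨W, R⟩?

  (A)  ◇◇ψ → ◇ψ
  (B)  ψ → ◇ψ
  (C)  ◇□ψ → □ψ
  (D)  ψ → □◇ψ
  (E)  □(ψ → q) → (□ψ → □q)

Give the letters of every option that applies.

R is not reflexive: not b R b.
R is not symmetric: a R e but not e R a.
R is not transitive: a R e and e R c but not a R c.
R is not euclidean: a R e and a R a but not e R a.
(A) ◇◇ψ → ◇ψ (the dual of axiom 4) characterises the transitive frames. R is not transitive — not valid.
(B) ψ → ◇ψ is the dual of axiom T; it is valid on a frame exactly when R is reflexive. R is not reflexive, so not valid.
(C) ◇□ψ → □ψ (the dual of axiom 5) characterises the euclidean frames. R is not euclidean — not valid.
(D) axiom B: valid iff R is symmetric. R is not symmetric — not valid.
(E) □(ψ → q) → (□ψ → □q) is axiom K, valid on every Kripke frame — valid.

E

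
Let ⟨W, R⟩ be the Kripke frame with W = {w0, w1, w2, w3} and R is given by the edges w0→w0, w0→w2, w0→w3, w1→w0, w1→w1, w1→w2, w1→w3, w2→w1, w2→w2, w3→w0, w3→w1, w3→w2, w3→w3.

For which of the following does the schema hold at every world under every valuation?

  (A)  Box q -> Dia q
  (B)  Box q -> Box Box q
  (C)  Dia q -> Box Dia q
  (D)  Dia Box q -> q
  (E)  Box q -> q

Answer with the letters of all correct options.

R is reflexive: each world relates to itself.
R is not symmetric: w0 R w2 but not w2 R w0.
R is not transitive: w0 R w2 and w2 R w1 but not w0 R w1.
R is not euclidean: w0 R w2 and w0 R w0 but not w2 R w0.
R is serial: every world has an R-successor.
(A) Box q -> Dia q (axiom D) characterises the serial frames. R is serial — valid.
(B) Box q -> Box Box q is axiom 4, which corresponds to transitivity. R is not transitive — not valid.
(C) axiom 5: valid iff R is euclidean. R is not euclidean — not valid.
(D) Dia Box q -> q is the dual of axiom B; it is valid on a frame exactly when R is symmetric. R is not symmetric, so not valid.
(E) axiom T: valid iff R is reflexive. R is reflexive — valid.

A, E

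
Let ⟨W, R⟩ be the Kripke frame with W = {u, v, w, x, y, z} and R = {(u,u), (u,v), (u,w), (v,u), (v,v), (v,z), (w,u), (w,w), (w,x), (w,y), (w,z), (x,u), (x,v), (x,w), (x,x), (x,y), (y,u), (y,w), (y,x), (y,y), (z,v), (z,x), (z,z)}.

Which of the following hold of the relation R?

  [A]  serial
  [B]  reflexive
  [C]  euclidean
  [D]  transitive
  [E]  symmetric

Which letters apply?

A, B

(A) serial: every world has an R-successor.
(B) reflexive: each world relates to itself.
(C) not euclidean: u R v and u R w but not v R w.
(D) not transitive: u R v and v R z but not u R z.
(E) not symmetric: w R z but not z R w.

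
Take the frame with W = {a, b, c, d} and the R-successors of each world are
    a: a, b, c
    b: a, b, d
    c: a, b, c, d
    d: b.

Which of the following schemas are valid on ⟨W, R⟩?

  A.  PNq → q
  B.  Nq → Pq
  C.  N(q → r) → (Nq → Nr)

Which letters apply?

B, C

R is not symmetric: c R b but not b R c.
R is serial: every world has an R-successor.
(A) PNq → q (the dual of axiom B) characterises the symmetric frames. R is not symmetric — not valid.
(B) Nq → Pq (axiom D) characterises the serial frames. R is serial — valid.
(C) this is just K, valid on every normal frame.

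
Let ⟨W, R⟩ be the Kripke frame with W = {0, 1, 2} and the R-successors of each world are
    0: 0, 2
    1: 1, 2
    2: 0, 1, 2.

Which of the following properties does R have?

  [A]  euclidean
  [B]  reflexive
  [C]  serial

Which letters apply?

(A) not euclidean: 2 R 0 and 2 R 1 but not 0 R 1.
(B) reflexive: each world relates to itself.
(C) serial: every world has an R-successor.

B, C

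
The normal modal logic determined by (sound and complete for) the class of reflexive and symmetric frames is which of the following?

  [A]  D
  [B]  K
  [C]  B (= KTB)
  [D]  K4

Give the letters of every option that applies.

(A) D is determined by the class of serial frames.
(B) K is determined by the class of arbitrary frames.
(C) B (= KTB) is determined by exactly this class.
(D) K4 is determined by the class of transitive frames.

C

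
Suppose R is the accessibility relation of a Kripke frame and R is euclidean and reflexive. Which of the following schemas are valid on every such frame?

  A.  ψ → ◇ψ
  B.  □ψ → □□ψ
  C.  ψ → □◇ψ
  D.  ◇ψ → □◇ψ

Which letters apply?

A reflexive euclidean relation is also symmetric (from wRw and wRv the euclidean condition gives vRw) and hence transitive; it is an equivalence relation.
(A) ψ → ◇ψ is the dual of axiom T, which corresponds to reflexivity. Every such R is reflexive — valid.
(B) □ψ → □□ψ is axiom 4, which corresponds to transitivity. Every such R is transitive — valid.
(C) ψ → □◇ψ is axiom B; it is valid on a frame exactly when R is symmetric. Every such R is symmetric, so valid.
(D) axiom 5: valid iff R is euclidean. Every such R is euclidean — valid.

A, B, C, D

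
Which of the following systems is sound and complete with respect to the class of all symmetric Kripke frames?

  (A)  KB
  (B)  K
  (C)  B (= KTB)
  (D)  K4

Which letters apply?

(A) KB is determined by exactly this class.
(B) K is determined by the class of arbitrary frames.
(C) B (= KTB) is determined by the class of reflexive and symmetric frames.
(D) K4 is determined by the class of transitive frames.

A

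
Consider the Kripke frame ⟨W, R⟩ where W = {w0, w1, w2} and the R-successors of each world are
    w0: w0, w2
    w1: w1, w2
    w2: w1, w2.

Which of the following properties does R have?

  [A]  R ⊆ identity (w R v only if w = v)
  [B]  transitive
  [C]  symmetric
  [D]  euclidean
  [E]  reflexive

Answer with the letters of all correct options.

(A) not ⊆ identity: w0 R w2 with w0 ≠ w2.
(B) not transitive: w0 R w2 and w2 R w1 but not w0 R w1.
(C) not symmetric: w0 R w2 but not w2 R w0.
(D) not euclidean: w0 R w2 and w0 R w0 but not w2 R w0.
(E) reflexive: each world relates to itself.

E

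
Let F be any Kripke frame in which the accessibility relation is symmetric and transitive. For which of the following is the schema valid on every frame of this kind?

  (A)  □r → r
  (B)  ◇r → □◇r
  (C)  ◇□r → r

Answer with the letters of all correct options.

B, C

A symmetric transitive relation is euclidean (uRv and uRw give vRu by symmetry, then vRw by transitivity).
(A) □r → r is axiom T; it is valid on a frame exactly when R is reflexive. Such an R need not be reflexive, so not valid.
(B) ◇r → □◇r is axiom 5; it is valid on a frame exactly when R is euclidean. Every such R is euclidean, so valid.
(C) the dual of axiom B: valid iff R is symmetric. Every such R is symmetric — valid.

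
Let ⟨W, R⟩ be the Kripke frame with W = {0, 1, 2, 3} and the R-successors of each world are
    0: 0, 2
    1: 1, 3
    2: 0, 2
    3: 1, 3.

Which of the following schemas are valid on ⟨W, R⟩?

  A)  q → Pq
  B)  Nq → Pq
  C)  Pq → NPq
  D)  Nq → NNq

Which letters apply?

R is reflexive: each world relates to itself.
R is transitive: R is closed under composition.
R is euclidean: any two R-successors of the same world are R-related.
R is serial: every world has an R-successor.
(A) q → Pq is the dual of axiom T, which corresponds to reflexivity. R is reflexive — valid.
(B) Nq → Pq is axiom D, which corresponds to seriality. R is serial — valid.
(C) Pq → NPq is axiom 5; it is valid on a frame exactly when R is euclidean. R is euclidean, so valid.
(D) Nq → NNq (axiom 4) characterises the transitive frames. R is transitive — valid.

A, B, C, D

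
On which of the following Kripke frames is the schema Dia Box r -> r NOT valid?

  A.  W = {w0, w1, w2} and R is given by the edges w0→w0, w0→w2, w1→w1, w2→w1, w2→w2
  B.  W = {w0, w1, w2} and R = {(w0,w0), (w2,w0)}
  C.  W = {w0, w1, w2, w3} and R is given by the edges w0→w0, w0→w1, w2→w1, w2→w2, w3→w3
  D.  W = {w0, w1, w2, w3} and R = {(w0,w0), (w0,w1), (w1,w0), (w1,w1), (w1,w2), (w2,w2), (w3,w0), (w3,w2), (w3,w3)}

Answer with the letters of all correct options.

A, B, C, D

The schema Dia Box r -> r is the dual of axiom B; it is valid on a frame iff R is symmetric.
(A) R is not symmetric (w0 R w2 but not w2 R w0), so the schema fails here.
(B) R is not symmetric (w2 R w0 but not w0 R w2), so the schema fails here.
(C) R is not symmetric (w0 R w1 but not w1 R w0), so the schema fails here.
(D) R is not symmetric (w1 R w2 but not w2 R w1), so the schema fails here.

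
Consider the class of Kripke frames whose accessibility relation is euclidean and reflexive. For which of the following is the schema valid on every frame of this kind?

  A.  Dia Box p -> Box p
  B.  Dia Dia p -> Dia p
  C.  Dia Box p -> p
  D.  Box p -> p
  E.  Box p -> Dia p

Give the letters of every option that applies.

A reflexive euclidean relation is also symmetric (from wRw and wRv the euclidean condition gives vRw) and hence transitive; it is an equivalence relation.
(A) Dia Box p -> Box p (the dual of axiom 5) characterises the euclidean frames. Every such R is euclidean — valid.
(B) Dia Dia p -> Dia p (the dual of axiom 4) characterises the transitive frames. Every such R is transitive — valid.
(C) the dual of axiom B: valid iff R is symmetric. Every such R is symmetric — valid.
(D) axiom T: valid iff R is reflexive. Every such R is reflexive — valid.
(E) Box p -> Dia p is axiom D, which corresponds to seriality. Every such R is serial — valid.

A, B, C, D, E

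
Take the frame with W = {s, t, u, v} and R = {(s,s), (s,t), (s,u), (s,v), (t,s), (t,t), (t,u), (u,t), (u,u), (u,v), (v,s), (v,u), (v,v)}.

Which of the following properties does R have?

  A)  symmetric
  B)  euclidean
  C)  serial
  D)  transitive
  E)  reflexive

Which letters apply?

(A) not symmetric: s R u but not u R s.
(B) not euclidean: s R t and s R v but not t R v.
(C) serial: every world has an R-successor.
(D) not transitive: t R s and s R v but not t R v.
(E) reflexive: each world relates to itself.

C, E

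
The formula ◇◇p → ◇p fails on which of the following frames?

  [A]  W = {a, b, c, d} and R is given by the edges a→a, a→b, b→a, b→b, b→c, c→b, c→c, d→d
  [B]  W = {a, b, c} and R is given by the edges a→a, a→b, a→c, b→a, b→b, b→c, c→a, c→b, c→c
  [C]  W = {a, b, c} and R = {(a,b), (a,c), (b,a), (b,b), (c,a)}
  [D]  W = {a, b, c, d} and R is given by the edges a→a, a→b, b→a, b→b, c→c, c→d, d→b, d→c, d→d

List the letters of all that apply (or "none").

The schema ◇◇p → ◇p is the dual of axiom 4; it is valid on a frame iff R is transitive.
(A) R is not transitive (a R b and b R c but not a R c), so the schema fails here.
(B) R is transitive (R is closed under composition), so the schema is valid here.
(C) R is not transitive (a R b and b R a but not a R a), so the schema fails here.
(D) R is not transitive (c R d and d R b but not c R b), so the schema fails here.

A, C, D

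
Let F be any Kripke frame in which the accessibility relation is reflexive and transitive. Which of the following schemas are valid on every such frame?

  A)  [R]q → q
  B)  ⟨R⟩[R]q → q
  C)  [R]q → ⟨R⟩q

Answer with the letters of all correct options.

Reflexive relations are serial.
(A) axiom T: valid iff R is reflexive. Every such R is reflexive — valid.
(B) ⟨R⟩[R]q → q is the dual of axiom B; it is valid on a frame exactly when R is symmetric. Such an R need not be symmetric, so not valid.
(C) [R]q → ⟨R⟩q (axiom D) characterises the serial frames. Every such R is serial — valid.

A, C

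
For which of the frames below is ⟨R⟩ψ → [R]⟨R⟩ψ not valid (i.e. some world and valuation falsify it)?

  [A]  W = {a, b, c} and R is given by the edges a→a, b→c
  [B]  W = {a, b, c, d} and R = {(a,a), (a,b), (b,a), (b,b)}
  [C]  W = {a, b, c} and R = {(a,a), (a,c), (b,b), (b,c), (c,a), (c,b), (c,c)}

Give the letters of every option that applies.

A, C

The schema ⟨R⟩ψ → [R]⟨R⟩ψ is axiom 5; it is valid on a frame iff R is euclidean.
(A) R is not euclidean (b R c and b R c but not c R c), so the schema fails here.
(B) R is euclidean (any two R-successors of the same world are R-related), so the schema is valid here.
(C) R is not euclidean (c R a and c R b but not a R b), so the schema fails here.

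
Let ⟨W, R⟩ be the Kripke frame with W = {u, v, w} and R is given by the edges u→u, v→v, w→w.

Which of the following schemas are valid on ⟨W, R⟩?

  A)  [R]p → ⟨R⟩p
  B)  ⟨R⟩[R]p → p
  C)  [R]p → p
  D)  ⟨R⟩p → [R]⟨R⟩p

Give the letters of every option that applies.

A, B, C, D

R is reflexive: each world relates to itself.
R is symmetric: every R-edge is matched by its reverse.
R is euclidean: any two R-successors of the same world are R-related.
R is serial: every world has an R-successor.
(A) [R]p → ⟨R⟩p is axiom D; it is valid on a frame exactly when R is serial. R is serial, so valid.
(B) ⟨R⟩[R]p → p is the dual of axiom B, which corresponds to symmetry. R is symmetric — valid.
(C) axiom T: valid iff R is reflexive. R is reflexive — valid.
(D) ⟨R⟩p → [R]⟨R⟩p (axiom 5) characterises the euclidean frames. R is euclidean — valid.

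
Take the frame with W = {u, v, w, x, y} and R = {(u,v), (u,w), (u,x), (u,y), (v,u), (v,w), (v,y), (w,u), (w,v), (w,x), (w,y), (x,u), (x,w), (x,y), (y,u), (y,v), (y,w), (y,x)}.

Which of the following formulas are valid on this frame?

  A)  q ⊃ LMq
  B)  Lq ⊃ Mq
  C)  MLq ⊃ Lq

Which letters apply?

A, B

R is symmetric: every R-edge is matched by its reverse.
R is not euclidean: u R v and u R x but not v R x.
R is serial: every world has an R-successor.
(A) axiom B: valid iff R is symmetric. R is symmetric — valid.
(B) Lq ⊃ Mq (axiom D) characterises the serial frames. R is serial — valid.
(C) MLq ⊃ Lq (the dual of axiom 5) characterises the euclidean frames. R is not euclidean — not valid.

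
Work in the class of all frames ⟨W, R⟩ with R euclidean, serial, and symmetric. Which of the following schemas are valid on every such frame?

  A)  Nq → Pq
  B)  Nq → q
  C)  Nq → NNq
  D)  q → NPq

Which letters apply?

A, B, C, D

Serial, symmetric and euclidean together give transitive (from symmetry + euclidean) and then reflexive; the relation is an equivalence.
(A) Nq → Pq is axiom D; it is valid on a frame exactly when R is serial. Every such R is serial, so valid.
(B) Nq → q (axiom T) characterises the reflexive frames. Every such R is reflexive — valid.
(C) Nq → NNq is axiom 4; it is valid on a frame exactly when R is transitive. Every such R is transitive, so valid.
(D) axiom B: valid iff R is symmetric. Every such R is symmetric — valid.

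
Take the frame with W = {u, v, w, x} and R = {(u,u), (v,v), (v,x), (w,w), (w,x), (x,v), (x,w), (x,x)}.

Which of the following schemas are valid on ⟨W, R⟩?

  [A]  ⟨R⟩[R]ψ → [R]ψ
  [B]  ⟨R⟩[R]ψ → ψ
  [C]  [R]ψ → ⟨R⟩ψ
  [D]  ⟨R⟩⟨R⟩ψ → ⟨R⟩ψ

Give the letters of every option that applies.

B, C

R is symmetric: every R-edge is matched by its reverse.
R is not transitive: v R x and x R w but not v R w.
R is not euclidean: x R v and x R w but not v R w.
R is serial: every world has an R-successor.
(A) the dual of axiom 5: valid iff R is euclidean. R is not euclidean — not valid.
(B) the dual of axiom B: valid iff R is symmetric. R is symmetric — valid.
(C) axiom D: valid iff R is serial. R is serial — valid.
(D) ⟨R⟩⟨R⟩ψ → ⟨R⟩ψ is the dual of axiom 4, which corresponds to transitivity. R is not transitive — not valid.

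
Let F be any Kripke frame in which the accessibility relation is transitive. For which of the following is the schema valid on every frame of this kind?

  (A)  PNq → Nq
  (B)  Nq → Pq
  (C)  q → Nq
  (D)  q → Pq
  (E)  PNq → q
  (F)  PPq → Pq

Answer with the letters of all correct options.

F

(A) the dual of axiom 5: valid iff R is euclidean. Such an R need not be euclidean — not valid.
(B) Nq → Pq (axiom D) characterises the serial frames. Such an R need not be serial — not valid.
(C) q → Nq is valid only on frames where every R-edge is a self-loop. Such an R need not be a subset of the identity — not valid.
(D) q → Pq is the dual of axiom T; it is valid on a frame exactly when R is reflexive. Such an R need not be reflexive, so not valid.
(E) the dual of axiom B: valid iff R is symmetric. Such an R need not be symmetric — not valid.
(F) PPq → Pq is the dual of axiom 4, which corresponds to transitivity. Every such R is transitive — valid.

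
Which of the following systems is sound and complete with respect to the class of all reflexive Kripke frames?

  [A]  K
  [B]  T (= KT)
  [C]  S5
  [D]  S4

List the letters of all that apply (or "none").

B

(A) K is determined by the class of arbitrary frames.
(B) T (= KT) is determined by exactly this class.
(C) S5 is determined by the class of reflexive, symmetric, and transitive frames.
(D) S4 is determined by the class of reflexive and transitive frames.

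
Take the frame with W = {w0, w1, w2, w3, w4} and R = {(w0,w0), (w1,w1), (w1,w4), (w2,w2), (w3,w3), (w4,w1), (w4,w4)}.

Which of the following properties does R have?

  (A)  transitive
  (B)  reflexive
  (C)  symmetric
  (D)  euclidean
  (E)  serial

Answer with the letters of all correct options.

A, B, C, D, E

(A) transitive: R is closed under composition.
(B) reflexive: each world relates to itself.
(C) symmetric: every R-edge is matched by its reverse.
(D) euclidean: any two R-successors of the same world are R-related.
(E) serial: every world has an R-successor.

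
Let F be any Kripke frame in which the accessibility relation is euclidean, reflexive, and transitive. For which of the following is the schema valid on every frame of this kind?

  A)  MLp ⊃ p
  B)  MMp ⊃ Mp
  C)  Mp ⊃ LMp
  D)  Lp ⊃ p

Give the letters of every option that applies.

A, B, C, D

A relation that is euclidean, reflexive, and transitive is also serial and symmetric.
(A) MLp ⊃ p (the dual of axiom B) characterises the symmetric frames. Every such R is symmetric — valid.
(B) MMp ⊃ Mp (the dual of axiom 4) characterises the transitive frames. Every such R is transitive — valid.
(C) Mp ⊃ LMp is axiom 5; it is valid on a frame exactly when R is euclidean. Every such R is euclidean, so valid.
(D) axiom T: valid iff R is reflexive. Every such R is reflexive — valid.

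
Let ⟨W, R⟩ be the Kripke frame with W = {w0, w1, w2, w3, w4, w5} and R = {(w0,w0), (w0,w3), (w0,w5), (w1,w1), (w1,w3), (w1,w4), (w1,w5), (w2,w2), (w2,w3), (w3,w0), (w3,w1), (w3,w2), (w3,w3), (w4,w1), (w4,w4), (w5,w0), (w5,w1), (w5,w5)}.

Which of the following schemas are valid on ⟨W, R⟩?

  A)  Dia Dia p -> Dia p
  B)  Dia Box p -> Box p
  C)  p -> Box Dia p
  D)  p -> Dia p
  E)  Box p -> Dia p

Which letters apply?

C, D, E

R is reflexive: each world relates to itself.
R is symmetric: every R-edge is matched by its reverse.
R is not transitive: w0 R w3 and w3 R w1 but not w0 R w1.
R is not euclidean: w0 R w3 and w0 R w5 but not w3 R w5.
R is serial: every world has an R-successor.
(A) Dia Dia p -> Dia p (the dual of axiom 4) characterises the transitive frames. R is not transitive — not valid.
(B) Dia Box p -> Box p is the dual of axiom 5, which corresponds to the euclidean property. R is not euclidean — not valid.
(C) p -> Box Dia p (axiom B) characterises the symmetric frames. R is symmetric — valid.
(D) p -> Dia p is the dual of axiom T; it is valid on a frame exactly when R is reflexive. R is reflexive, so valid.
(E) axiom D: valid iff R is serial. R is serial — valid.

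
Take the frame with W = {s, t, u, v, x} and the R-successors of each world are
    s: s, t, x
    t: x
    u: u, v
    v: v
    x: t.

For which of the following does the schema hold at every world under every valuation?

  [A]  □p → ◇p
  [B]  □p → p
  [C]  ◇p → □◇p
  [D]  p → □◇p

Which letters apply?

R is not reflexive: not t R t.
R is not symmetric: s R t but not t R s.
R is not euclidean: s R t and s R s but not t R s.
R is serial: every world has an R-successor.
(A) □p → ◇p (axiom D) characterises the serial frames. R is serial — valid.
(B) □p → p is axiom T, which corresponds to reflexivity. R is not reflexive — not valid.
(C) ◇p → □◇p (axiom 5) characterises the euclidean frames. R is not euclidean — not valid.
(D) axiom B: valid iff R is symmetric. R is not symmetric — not valid.

A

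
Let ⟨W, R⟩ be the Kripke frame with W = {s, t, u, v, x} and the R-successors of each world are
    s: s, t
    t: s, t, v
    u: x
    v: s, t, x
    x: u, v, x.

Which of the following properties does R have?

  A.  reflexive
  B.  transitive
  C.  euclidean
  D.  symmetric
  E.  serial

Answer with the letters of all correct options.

E

(A) not reflexive: not u R u.
(B) not transitive: s R t and t R v but not s R v.
(C) not euclidean: t R s and t R v but not s R v.
(D) not symmetric: v R s but not s R v.
(E) serial: every world has an R-successor.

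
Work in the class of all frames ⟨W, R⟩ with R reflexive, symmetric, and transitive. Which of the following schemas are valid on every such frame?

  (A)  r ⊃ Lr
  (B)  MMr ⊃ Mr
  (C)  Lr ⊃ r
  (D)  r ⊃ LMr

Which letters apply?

A relation that is reflexive, symmetric, and transitive is also euclidean and serial.
(A) r ⊃ Lr is equivalent to ◇p→p; it holds exactly when R ⊆ identity. Such an R need not be a subset of the identity — not valid.
(B) the dual of axiom 4: valid iff R is transitive. Every such R is transitive — valid.
(C) axiom T: valid iff R is reflexive. Every such R is reflexive — valid.
(D) axiom B: valid iff R is symmetric. Every such R is symmetric — valid.

B, C, D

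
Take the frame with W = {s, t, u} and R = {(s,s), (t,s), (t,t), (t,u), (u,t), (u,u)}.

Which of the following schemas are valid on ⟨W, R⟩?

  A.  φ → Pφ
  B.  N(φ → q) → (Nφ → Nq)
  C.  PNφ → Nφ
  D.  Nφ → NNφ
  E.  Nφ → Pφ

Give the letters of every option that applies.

R is reflexive: each world relates to itself.
R is not transitive: u R t and t R s but not u R s.
R is not euclidean: t R s and t R t but not s R t.
R is serial: every world has an R-successor.
(A) φ → Pφ is the dual of axiom T, which corresponds to reflexivity. R is reflexive — valid.
(B) N(φ → q) → (Nφ → Nq) is the K axiom; it holds on all frames — valid.
(C) the dual of axiom 5: valid iff R is euclidean. R is not euclidean — not valid.
(D) Nφ → NNφ is axiom 4; it is valid on a frame exactly when R is transitive. R is not transitive, so not valid.
(E) axiom D: valid iff R is serial. R is serial — valid.

A, B, E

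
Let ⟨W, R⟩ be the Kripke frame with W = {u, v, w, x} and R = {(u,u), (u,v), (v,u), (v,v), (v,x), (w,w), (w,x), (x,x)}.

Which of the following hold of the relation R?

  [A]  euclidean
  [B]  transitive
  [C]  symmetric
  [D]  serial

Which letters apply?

D

(A) not euclidean: v R u and v R x but not u R x.
(B) not transitive: u R v and v R x but not u R x.
(C) not symmetric: v R x but not x R v.
(D) serial: every world has an R-successor.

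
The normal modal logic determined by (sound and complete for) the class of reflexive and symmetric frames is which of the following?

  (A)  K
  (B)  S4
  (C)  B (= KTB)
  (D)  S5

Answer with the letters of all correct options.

C

(A) K is determined by the class of arbitrary frames.
(B) S4 is determined by the class of reflexive and transitive frames.
(C) B (= KTB) is determined by exactly this class.
(D) S5 is determined by the class of reflexive, symmetric, and transitive frames.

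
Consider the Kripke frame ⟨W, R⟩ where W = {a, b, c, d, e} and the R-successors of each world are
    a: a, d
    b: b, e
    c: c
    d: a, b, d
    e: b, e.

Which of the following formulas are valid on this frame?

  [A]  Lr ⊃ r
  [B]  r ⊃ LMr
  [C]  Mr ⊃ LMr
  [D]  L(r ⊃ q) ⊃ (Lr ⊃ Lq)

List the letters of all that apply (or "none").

A, D

R is reflexive: each world relates to itself.
R is not symmetric: d R b but not b R d.
R is not euclidean: d R a and d R b but not a R b.
(A) axiom T: valid iff R is reflexive. R is reflexive — valid.
(B) r ⊃ LMr (axiom B) characterises the symmetric frames. R is not symmetric — not valid.
(C) Mr ⊃ LMr (axiom 5) characterises the euclidean frames. R is not euclidean — not valid.
(D) L(r ⊃ q) ⊃ (Lr ⊃ Lq) is axiom K, valid on every Kripke frame — valid.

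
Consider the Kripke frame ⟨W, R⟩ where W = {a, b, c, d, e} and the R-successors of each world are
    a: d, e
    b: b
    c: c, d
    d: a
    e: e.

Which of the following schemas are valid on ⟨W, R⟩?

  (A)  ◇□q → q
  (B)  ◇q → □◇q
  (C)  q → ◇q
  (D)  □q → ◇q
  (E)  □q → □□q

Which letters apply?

R is not reflexive: not a R a.
R is not symmetric: a R e but not e R a.
R is not transitive: a R d and d R a but not a R a.
R is not euclidean: a R d and a R e but not d R e.
R is serial: every world has an R-successor.
(A) the dual of axiom B: valid iff R is symmetric. R is not symmetric — not valid.
(B) ◇q → □◇q is axiom 5, which corresponds to the euclidean property. R is not euclidean — not valid.
(C) q → ◇q is the dual of axiom T, which corresponds to reflexivity. R is not reflexive — not valid.
(D) axiom D: valid iff R is serial. R is serial — valid.
(E) axiom 4: valid iff R is transitive. R is not transitive — not valid.

D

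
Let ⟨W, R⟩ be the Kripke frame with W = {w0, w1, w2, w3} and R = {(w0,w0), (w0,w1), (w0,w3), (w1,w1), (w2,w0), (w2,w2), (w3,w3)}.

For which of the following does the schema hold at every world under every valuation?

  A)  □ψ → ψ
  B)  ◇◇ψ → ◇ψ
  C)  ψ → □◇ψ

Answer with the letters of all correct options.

R is reflexive: each world relates to itself.
R is not symmetric: w0 R w1 but not w1 R w0.
R is not transitive: w2 R w0 and w0 R w1 but not w2 R w1.
(A) axiom T: valid iff R is reflexive. R is reflexive — valid.
(B) ◇◇ψ → ◇ψ is the dual of axiom 4; it is valid on a frame exactly when R is transitive. R is not transitive, so not valid.
(C) ψ → □◇ψ (axiom B) characterises the symmetric frames. R is not symmetric — not valid.

A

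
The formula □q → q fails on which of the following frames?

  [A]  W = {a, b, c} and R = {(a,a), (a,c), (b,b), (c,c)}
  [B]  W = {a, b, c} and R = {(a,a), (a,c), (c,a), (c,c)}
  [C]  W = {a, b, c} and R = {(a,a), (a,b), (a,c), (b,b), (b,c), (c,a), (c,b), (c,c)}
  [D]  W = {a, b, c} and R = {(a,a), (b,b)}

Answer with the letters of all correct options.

B, D

The schema □q → q is axiom T; it is valid on a frame iff R is reflexive.
(A) R is reflexive (each world relates to itself), so the schema is valid here.
(B) R is not reflexive (not b R b), so the schema fails here.
(C) R is reflexive (each world relates to itself), so the schema is valid here.
(D) R is not reflexive (not c R c), so the schema fails here.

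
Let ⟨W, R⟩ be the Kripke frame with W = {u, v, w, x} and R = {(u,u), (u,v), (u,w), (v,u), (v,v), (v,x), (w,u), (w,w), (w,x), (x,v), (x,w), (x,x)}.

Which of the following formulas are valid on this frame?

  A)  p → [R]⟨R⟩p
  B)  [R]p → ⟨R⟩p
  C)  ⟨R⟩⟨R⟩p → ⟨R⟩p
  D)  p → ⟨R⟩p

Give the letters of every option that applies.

A, B, D

R is reflexive: each world relates to itself.
R is symmetric: every R-edge is matched by its reverse.
R is not transitive: u R v and v R x but not u R x.
R is serial: every world has an R-successor.
(A) axiom B: valid iff R is symmetric. R is symmetric — valid.
(B) [R]p → ⟨R⟩p is axiom D; it is valid on a frame exactly when R is serial. R is serial, so valid.
(C) ⟨R⟩⟨R⟩p → ⟨R⟩p is the dual of axiom 4, which corresponds to transitivity. R is not transitive — not valid.
(D) p → ⟨R⟩p (the dual of axiom T) characterises the reflexive frames. R is reflexive — valid.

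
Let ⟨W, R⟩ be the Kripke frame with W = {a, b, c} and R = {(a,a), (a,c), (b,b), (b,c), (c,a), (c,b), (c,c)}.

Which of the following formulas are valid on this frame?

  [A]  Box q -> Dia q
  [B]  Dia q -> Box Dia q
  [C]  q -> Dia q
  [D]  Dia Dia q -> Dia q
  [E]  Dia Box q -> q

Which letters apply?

R is reflexive: each world relates to itself.
R is symmetric: every R-edge is matched by its reverse.
R is not transitive: a R c and c R b but not a R b.
R is not euclidean: c R a and c R b but not a R b.
R is serial: every world has an R-successor.
(A) Box q -> Dia q is axiom D; it is valid on a frame exactly when R is serial. R is serial, so valid.
(B) Dia q -> Box Dia q is axiom 5, which corresponds to the euclidean property. R is not euclidean — not valid.
(C) q -> Dia q is the dual of axiom T; it is valid on a frame exactly when R is reflexive. R is reflexive, so valid.
(D) Dia Dia q -> Dia q (the dual of axiom 4) characterises the transitive frames. R is not transitive — not valid.
(E) the dual of axiom B: valid iff R is symmetric. R is symmetric — valid.

A, C, E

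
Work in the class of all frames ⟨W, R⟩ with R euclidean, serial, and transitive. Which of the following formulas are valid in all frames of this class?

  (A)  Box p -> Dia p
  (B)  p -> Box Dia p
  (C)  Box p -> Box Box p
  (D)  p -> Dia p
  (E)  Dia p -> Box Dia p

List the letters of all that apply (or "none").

(A) axiom D: valid iff R is serial. Every such R is serial — valid.
(B) p -> Box Dia p (axiom B) characterises the symmetric frames. Such an R need not be symmetric — not valid.
(C) Box p -> Box Box p is axiom 4; it is valid on a frame exactly when R is transitive. Every such R is transitive, so valid.
(D) p -> Dia p is the dual of axiom T, which corresponds to reflexivity. Such an R need not be reflexive — not valid.
(E) axiom 5: valid iff R is euclidean. Every such R is euclidean — valid.

A, C, E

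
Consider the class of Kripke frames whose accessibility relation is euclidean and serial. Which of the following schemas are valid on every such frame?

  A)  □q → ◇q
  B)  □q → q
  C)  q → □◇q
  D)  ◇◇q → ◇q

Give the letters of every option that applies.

(A) axiom D: valid iff R is serial. Every such R is serial — valid.
(B) □q → q is axiom T, which corresponds to reflexivity. Such an R need not be reflexive — not valid.
(C) q → □◇q is axiom B, which corresponds to symmetry. Such an R need not be symmetric — not valid.
(D) ◇◇q → ◇q is the dual of axiom 4; it is valid on a frame exactly when R is transitive. Such an R need not be transitive, so not valid.

A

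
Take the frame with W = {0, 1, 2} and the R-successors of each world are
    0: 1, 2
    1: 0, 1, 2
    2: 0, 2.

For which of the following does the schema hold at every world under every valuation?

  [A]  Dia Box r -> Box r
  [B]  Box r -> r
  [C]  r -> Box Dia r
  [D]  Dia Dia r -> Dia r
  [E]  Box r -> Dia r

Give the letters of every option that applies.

R is not reflexive: not 0 R 0.
R is not symmetric: 1 R 2 but not 2 R 1.
R is not transitive: 0 R 1 and 1 R 0 but not 0 R 0.
R is not euclidean: 0 R 2 and 0 R 1 but not 2 R 1.
R is serial: every world has an R-successor.
(A) Dia Box r -> Box r is the dual of axiom 5, which corresponds to the euclidean property. R is not euclidean — not valid.
(B) Box r -> r is axiom T; it is valid on a frame exactly when R is reflexive. R is not reflexive, so not valid.
(C) r -> Box Dia r is axiom B, which corresponds to symmetry. R is not symmetric — not valid.
(D) Dia Dia r -> Dia r is the dual of axiom 4; it is valid on a frame exactly when R is transitive. R is not transitive, so not valid.
(E) Box r -> Dia r (axiom D) characterises the serial frames. R is serial — valid.

E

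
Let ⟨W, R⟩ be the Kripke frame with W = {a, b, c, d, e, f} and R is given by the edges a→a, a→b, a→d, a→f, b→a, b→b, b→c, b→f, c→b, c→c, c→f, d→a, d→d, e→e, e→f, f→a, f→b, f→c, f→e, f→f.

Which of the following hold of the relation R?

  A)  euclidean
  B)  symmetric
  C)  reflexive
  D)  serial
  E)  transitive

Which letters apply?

B, C, D

(A) not euclidean: a R b and a R d but not b R d.
(B) symmetric: every R-edge is matched by its reverse.
(C) reflexive: each world relates to itself.
(D) serial: every world has an R-successor.
(E) not transitive: a R b and b R c but not a R c.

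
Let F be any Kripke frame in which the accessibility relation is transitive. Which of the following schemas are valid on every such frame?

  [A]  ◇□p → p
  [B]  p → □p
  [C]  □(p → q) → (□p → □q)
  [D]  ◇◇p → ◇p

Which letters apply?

C, D

(A) ◇□p → p (the dual of axiom B) characterises the symmetric frames. Such an R need not be symmetric — not valid.
(B) p → □p (equivalent to ◇p→p) corresponds to R being a subset of the identity. Such an R need not be a subset of the identity, so not valid.
(C) this is just K, valid on every normal frame.
(D) ◇◇p → ◇p is the dual of axiom 4, which corresponds to transitivity. Every such R is transitive — valid.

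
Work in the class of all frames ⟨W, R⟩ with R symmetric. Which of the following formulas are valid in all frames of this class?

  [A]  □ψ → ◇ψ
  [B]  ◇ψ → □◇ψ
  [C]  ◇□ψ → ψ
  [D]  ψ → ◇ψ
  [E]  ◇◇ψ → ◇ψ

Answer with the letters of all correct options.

(A) axiom D: valid iff R is serial. Such an R need not be serial — not valid.
(B) axiom 5: valid iff R is euclidean. Such an R need not be euclidean — not valid.
(C) ◇□ψ → ψ (the dual of axiom B) characterises the symmetric frames. Every such R is symmetric — valid.
(D) ψ → ◇ψ is the dual of axiom T; it is valid on a frame exactly when R is reflexive. Such an R need not be reflexive, so not valid.
(E) the dual of axiom 4: valid iff R is transitive. Such an R need not be transitive — not valid.

C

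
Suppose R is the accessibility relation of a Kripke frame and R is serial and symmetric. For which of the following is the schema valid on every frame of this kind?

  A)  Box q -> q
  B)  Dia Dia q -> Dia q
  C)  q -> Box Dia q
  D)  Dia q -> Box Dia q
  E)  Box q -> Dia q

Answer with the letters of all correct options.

C, E

(A) Box q -> q is axiom T; it is valid on a frame exactly when R is reflexive. Such an R need not be reflexive, so not valid.
(B) Dia Dia q -> Dia q (the dual of axiom 4) characterises the transitive frames. Such an R need not be transitive — not valid.
(C) q -> Box Dia q (axiom B) characterises the symmetric frames. Every such R is symmetric — valid.
(D) Dia q -> Box Dia q (axiom 5) characterises the euclidean frames. Such an R need not be euclidean — not valid.
(E) axiom D: valid iff R is serial. Every such R is serial — valid.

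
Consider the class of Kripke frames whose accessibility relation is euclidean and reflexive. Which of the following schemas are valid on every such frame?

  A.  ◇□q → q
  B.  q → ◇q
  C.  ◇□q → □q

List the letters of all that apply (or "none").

A, B, C

A reflexive euclidean relation is also symmetric (from wRw and wRv the euclidean condition gives vRw) and hence transitive; it is an equivalence relation.
(A) ◇□q → q is the dual of axiom B, which corresponds to symmetry. Every such R is symmetric — valid.
(B) q → ◇q (the dual of axiom T) characterises the reflexive frames. Every such R is reflexive — valid.
(C) the dual of axiom 5: valid iff R is euclidean. Every such R is euclidean — valid.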